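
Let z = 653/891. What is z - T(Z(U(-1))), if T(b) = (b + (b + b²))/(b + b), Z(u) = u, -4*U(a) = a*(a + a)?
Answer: -61/3564 ≈ -0.017116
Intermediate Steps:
U(a) = -a²/2 (U(a) = -a*(a + a)/4 = -a*2*a/4 = -a²/2)
z = 653/891 (z = 653*(1/891) = 653/891 ≈ 0.73288)
T(b) = (b² + 2*b)/(2*b) (T(b) = (b² + 2*b)/((2*b)) = (b² + 2*b)*(1/(2*b)) = (b² + 2*b)/(2*b))
z - T(Z(U(-1))) = 653/891 - (1 + (-½*(-1)²)/2) = 653/891 - (1 + (-½*1)/2) = 653/891 - (1 + (½)*(-½)) = 653/891 - (1 - ¼) = 653/891 - 1*¾ = 653/891 - ¾ = -61/3564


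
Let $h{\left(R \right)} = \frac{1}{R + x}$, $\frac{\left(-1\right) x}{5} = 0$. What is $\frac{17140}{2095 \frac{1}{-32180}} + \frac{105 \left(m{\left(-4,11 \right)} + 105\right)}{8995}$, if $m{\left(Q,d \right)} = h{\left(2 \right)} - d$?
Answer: $- \frac{56700664987}{215366} \approx -2.6328 \cdot 10^{5}$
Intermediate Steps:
$x = 0$ ($x = \left(-5\right) 0 = 0$)
$h{\left(R \right)} = \frac{1}{R}$ ($h{\left(R \right)} = \frac{1}{R + 0} = \frac{1}{R}$)
$m{\left(Q,d \right)} = \frac{1}{2} - d$
$\frac{17140}{2095 \frac{1}{-32180}} + \frac{105 \left(m{\left(-4,11 \right)} + 105\right)}{8995} = \frac{17140}{2095 \frac{1}{-32180}} + \frac{105 \left(\left(\frac{1}{2} - 11\right) + 105\right)}{8995} = \frac{17140}{2095 \left(- \frac{1}{32180}\right)} + 105 \left(\left(\frac{1}{2} - 11\right) + 105\right) \frac{1}{8995} = \frac{17140}{- \frac{419}{6436}} + 105 \left(- \frac{21}{2} + 105\right) \frac{1}{8995} = 17140 \left(- \frac{6436}{419}\right) + 105 \cdot \frac{189}{2} \cdot \frac{1}{8995} = - \frac{110313040}{419} + \frac{19845}{2} \cdot \frac{1}{8995} = - \frac{110313040}{419} + \frac{567}{514} = - \frac{56700664987}{215366}$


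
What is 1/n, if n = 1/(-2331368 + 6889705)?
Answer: 4558337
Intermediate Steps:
n = 1/4558337 ≈ 2.1938e-7
1/n = 1/(1/4558337) = 4558337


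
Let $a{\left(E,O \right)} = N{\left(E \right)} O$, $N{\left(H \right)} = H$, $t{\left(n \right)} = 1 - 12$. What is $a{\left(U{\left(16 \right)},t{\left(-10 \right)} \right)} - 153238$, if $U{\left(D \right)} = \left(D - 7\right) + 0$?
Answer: $-153337$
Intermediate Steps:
$t{\left(n \right)} = -11$ ($t{\left(n \right)} = 1 - 12 = -11$)
$U{\left(D \right)} = -7 + D$ ($U{\left(D \right)} = \left(-7 + D\right) + 0 = -7 + D$)
$a{\left(E,O \right)} = E O$
$a{\left(U{\left(16 \right)},t{\left(-10 \right)} \right)} - 153238 = \left(-7 + 16\right) \left(-11\right) - 153238 = 9 \left(-11\right) - 153238 = -99 - 153238 = -153337$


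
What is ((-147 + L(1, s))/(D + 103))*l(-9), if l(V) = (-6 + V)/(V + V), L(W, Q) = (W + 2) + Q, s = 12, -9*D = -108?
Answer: -22/23 ≈ -0.95652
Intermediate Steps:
D = 12 (D = -⅑*(-108) = 12)
L(W, Q) = 2 + Q + W (L(W, Q) = (2 + W) + Q = 2 + Q + W)
l(V) = (-6 + V)/(2*V) (l(V) = (-6 + V)/((2*V)) = (-6 + V)*(1/(2*V)) = (-6 + V)/(2*V))
((-147 + L(1, s))/(D + 103))*l(-9) = ((-147 + (2 + 12 + 1))/(12 + 103))*((½)*(-6 - 9)/(-9)) = ((-147 + 15)/115)*((½)*(-⅑)*(-15)) = -132*1/115*(⅚) = -132/115*⅚ = -22/23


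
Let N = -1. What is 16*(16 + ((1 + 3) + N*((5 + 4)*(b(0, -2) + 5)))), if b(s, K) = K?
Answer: -112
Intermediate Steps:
16*(16 + ((1 + 3) + N*((5 + 4)*(b(0, -2) + 5)))) = 16*(16 + ((1 + 3) - (5 + 4)*(-2 + 5))) = 16*(16 + (4 - 9*3)) = 16*(16 + (4 - 1*27)) = 16*(16 + (4 - 27)) = 16*(16 - 23) = 16*(-7) = -112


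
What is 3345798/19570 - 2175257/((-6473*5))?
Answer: 15085653176/63338305 ≈ 238.18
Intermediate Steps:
3345798/19570 - 2175257/((-6473*5)) = 3345798*(1/19570) - 2175257/(-32365) = 1672899/9785 - 2175257*(-1/32365) = 1672899/9785 + 2175257/32365 = 15085653176/63338305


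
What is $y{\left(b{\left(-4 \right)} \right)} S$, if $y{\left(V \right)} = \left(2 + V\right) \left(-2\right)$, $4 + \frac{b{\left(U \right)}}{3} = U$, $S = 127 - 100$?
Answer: $1188$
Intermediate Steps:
$S = 27$ ($S = 127 - 100 = 27$)
$b{\left(U \right)} = -12 + 3 U$
$y{\left(V \right)} = -4 - 2 V$
$y{\left(b{\left(-4 \right)} \right)} S = \left(-4 - 2 \left(-12 + 3 \left(-4\right)\right)\right) 27 = \left(-4 - 2 \left(-12 - 12\right)\right) 27 = \left(-4 - -48\right) 27 = \left(-4 + 48\right) 27 = 44 \cdot 27 = 1188$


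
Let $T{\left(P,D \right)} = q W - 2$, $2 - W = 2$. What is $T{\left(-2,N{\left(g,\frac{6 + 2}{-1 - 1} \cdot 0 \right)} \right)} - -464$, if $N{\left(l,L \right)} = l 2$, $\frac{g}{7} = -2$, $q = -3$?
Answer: $462$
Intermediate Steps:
$W = 0$ ($W = 2 - 2 = 0$)
$g = -14$ ($g = 7 \left(-2\right) = -14$)
$N{\left(l,L \right)} = 2 l$
$T{\left(P,D \right)} = -2$ ($T{\left(P,D \right)} = \left(-3\right) 0 - 2 = 0 - 2 = -2$)
$T{\left(-2,N{\left(g,\frac{6 + 2}{-1 - 1} \cdot 0 \right)} \right)} - -464 = -2 - -464 = -2 + 464 = 462$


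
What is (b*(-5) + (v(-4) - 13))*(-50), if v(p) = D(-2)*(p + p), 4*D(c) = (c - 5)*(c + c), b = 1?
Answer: 3700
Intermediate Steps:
D(c) = c*(-5 + c)/2 (D(c) = ((c - 5)*(c + c))/4 = ((-5 + c)*(2*c))/4 = (2*c*(-5 + c))/4 = c*(-5 + c)/2)
v(p) = 14*p (v(p) = ((½)*(-2)*(-5 - 2))*(p + p) = ((½)*(-2)*(-7))*(2*p) = 7*(2*p) = 14*p)
(b*(-5) + (v(-4) - 13))*(-50) = (1*(-5) + (14*(-4) - 13))*(-50) = (-5 + (-56 - 13))*(-50) = (-5 - 69)*(-50) = -74*(-50) = 3700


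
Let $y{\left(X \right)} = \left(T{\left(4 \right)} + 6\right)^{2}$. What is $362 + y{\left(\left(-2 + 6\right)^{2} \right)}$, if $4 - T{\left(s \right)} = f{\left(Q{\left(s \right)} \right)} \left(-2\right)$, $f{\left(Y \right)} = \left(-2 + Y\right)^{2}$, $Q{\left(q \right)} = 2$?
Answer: $462$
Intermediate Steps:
$T{\left(s \right)} = 4$ ($T{\left(s \right)} = 4 - \left(-2 + 2\right)^{2} \left(-2\right) = 4 - 0^{2} \left(-2\right) = 4 - 0 \left(-2\right) = 4 - 0 = 4 + 0 = 4$)
$y{\left(X \right)} = 100$ ($y{\left(X \right)} = \left(4 + 6\right)^{2} = 10^{2} = 100$)
$362 + y{\left(\left(-2 + 6\right)^{2} \right)} = 362 + 100 = 462$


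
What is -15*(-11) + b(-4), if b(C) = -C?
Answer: 169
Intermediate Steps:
-15*(-11) + b(-4) = -15*(-11) - 1*(-4) = 165 + 4 = 169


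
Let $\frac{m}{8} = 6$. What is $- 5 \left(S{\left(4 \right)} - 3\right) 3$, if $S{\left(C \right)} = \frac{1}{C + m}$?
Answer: $\frac{2325}{52} \approx 44.712$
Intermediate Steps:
$m = 48$ ($m = 8 \cdot 6 = 48$)
$S{\left(C \right)} = \frac{1}{48 + C}$ ($S{\left(C \right)} = \frac{1}{C + 48} = \frac{1}{48 + C}$)
$- 5 \left(S{\left(4 \right)} - 3\right) 3 = - 5 \left(\frac{1}{48 + 4} - 3\right) 3 = - 5 \left(\frac{1}{52} - 3\right) 3 = \left(-5\right) \left(- \frac{155}{52}\right) 3 = \frac{775}{52} \cdot 3 = \frac{2325}{52}$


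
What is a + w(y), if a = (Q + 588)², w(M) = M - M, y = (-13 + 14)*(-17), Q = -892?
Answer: 92416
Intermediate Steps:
y = -17 (y = 1*(-17) = -17)
w(M) = 0
a = 92416 (a = (-892 + 588)² = (-304)² = 92416)
a + w(y) = 92416 + 0 = 92416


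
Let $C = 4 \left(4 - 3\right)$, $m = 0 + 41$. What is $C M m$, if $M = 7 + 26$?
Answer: $5412$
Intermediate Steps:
$m = 41$
$C = 4$ ($C = 4 \cdot 1 = 4$)
$M = 33$
$C M m = 4 \cdot 33 \cdot 41 = 132 \cdot 41 = 5412$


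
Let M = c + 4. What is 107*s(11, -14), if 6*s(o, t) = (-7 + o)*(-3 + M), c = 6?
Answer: 1498/3 ≈ 499.33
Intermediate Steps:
M = 10 (M = 6 + 4 = 10)
s(o, t) = -49/6 + 7*o/6 (s(o, t) = ((-7 + o)*(-3 + 10))/6 = ((-7 + o)*7)/6 = (-49 + 7*o)/6 = -49/6 + 7*o/6)
107*s(11, -14) = 107*(-49/6 + (7/6)*11) = 107*(-49/6 + 77/6) = 107*(14/3) = 1498/3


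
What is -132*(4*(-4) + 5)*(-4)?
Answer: -5808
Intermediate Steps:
-132*(4*(-4) + 5)*(-4) = -132*(-16 + 5)*(-4) = -(-1452)*(-4) = -132*44 = -5808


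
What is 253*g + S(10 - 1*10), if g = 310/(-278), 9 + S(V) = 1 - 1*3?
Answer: -40744/139 ≈ -293.12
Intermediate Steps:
S(V) = -11 (S(V) = -9 + (1 - 1*3) = -9 + (1 - 3) = -9 - 2 = -11)
g = -155/139 (g = 310*(-1/278) = -155/139 ≈ -1.1151)
253*g + S(10 - 1*10) = 253*(-155/139) - 11 = -39215/139 - 11 = -40744/139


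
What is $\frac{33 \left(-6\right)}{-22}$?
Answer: $9$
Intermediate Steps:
$\frac{33 \left(-6\right)}{-22} = \left(-198\right) \left(- \frac{1}{22}\right) = 9$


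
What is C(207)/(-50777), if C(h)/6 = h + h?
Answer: -2484/50777 ≈ -0.048920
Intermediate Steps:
C(h) = 12*h (C(h) = 6*(h + h) = 6*(2*h) = 12*h)
C(207)/(-50777) = (12*207)/(-50777) = 2484*(-1/50777) = -2484/50777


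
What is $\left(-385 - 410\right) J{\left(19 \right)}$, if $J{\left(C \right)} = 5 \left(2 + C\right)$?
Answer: $-83475$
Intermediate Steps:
$J{\left(C \right)} = 10 + 5 C$
$\left(-385 - 410\right) J{\left(19 \right)} = \left(-385 - 410\right) \left(10 + 5 \cdot 19\right) = - 795 \left(10 + 95\right) = \left(-795\right) 105 = -83475$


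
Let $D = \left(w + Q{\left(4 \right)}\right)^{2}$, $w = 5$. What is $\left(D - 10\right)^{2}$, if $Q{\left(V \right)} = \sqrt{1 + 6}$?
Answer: $1184 + 440 \sqrt{7} \approx 2348.1$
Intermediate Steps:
$Q{\left(V \right)} = \sqrt{7}$
$D = \left(5 + \sqrt{7}\right)^{2} \approx 58.458$
$\left(D - 10\right)^{2} = \left(\left(5 + \sqrt{7}\right)^{2} - 10\right)^{2} = \left(-10 + \left(5 + \sqrt{7}\right)^{2}\right)^{2}$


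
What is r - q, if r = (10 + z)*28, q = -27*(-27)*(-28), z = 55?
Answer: 22232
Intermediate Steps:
q = -20412 (q = 729*(-28) = -20412)
r = 1820 (r = (10 + 55)*28 = 65*28 = 1820)
r - q = 1820 - 1*(-20412) = 1820 + 20412 = 22232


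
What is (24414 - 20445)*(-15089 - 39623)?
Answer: -217151928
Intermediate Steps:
(24414 - 20445)*(-15089 - 39623) = 3969*(-54712) = -217151928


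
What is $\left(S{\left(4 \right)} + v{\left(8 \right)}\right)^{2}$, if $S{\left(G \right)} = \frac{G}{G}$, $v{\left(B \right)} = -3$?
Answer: $4$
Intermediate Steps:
$S{\left(G \right)} = 1$
$\left(S{\left(4 \right)} + v{\left(8 \right)}\right)^{2} = \left(1 - 3\right)^{2} = \left(-2\right)^{2} = 4$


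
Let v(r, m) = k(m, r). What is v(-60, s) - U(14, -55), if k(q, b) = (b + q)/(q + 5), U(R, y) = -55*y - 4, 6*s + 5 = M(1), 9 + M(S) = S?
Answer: -51730/17 ≈ -3042.9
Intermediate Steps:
M(S) = -9 + S
s = -13/6 (s = -⅚ + (-9 + 1)/6 = -⅚ + (⅙)*(-8) = -⅚ - 4/3 = -13/6 ≈ -2.1667)
U(R, y) = -4 - 55*y
k(q, b) = (b + q)/(5 + q)
v(r, m) = (m + r)/(5 + m) (v(r, m) = (r + m)/(5 + m) = (m + r)/(5 + m))
v(-60, s) - U(14, -55) = (-13/6 - 60)/(5 - 13/6) - (-4 - 55*(-55)) = -373/6/(17/6) - (-4 + 3025) = (6/17)*(-373/6) - 1*3021 = -373/17 - 3021 = -51730/17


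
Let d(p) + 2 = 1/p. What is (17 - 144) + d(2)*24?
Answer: -163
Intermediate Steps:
d(p) = -2 + 1/p
(17 - 144) + d(2)*24 = (17 - 144) + (-2 + 1/2)*24 = -127 + (-2 + 1/2)*24 = -127 - 3/2*24 = -127 - 36 = -163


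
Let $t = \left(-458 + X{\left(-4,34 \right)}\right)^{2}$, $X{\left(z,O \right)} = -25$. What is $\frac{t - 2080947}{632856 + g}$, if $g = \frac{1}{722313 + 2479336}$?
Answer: $- \frac{5915552388042}{2026182779545} \approx -2.9196$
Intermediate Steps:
$g = \frac{1}{3201649} \approx 3.1234 \cdot 10^{-7}$
$t = 233289$ ($t = \left(-458 - 25\right)^{2} = \left(-483\right)^{2} = 233289$)
$\frac{t - 2080947}{632856 + g} = \frac{233289 - 2080947}{632856 + \frac{1}{3201649}} = - \frac{1847658}{\frac{2026182779545}{3201649}} = \left(-1847658\right) \frac{3201649}{2026182779545} = - \frac{5915552388042}{2026182779545}$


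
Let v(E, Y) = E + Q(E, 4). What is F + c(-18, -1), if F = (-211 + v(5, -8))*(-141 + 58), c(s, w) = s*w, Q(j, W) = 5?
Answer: 16701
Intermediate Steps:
v(E, Y) = 5 + E (v(E, Y) = E + 5 = 5 + E)
F = 16683 (F = (-211 + (5 + 5))*(-141 + 58) = (-211 + 10)*(-83) = -201*(-83) = 16683)
F + c(-18, -1) = 16683 - 18*(-1) = 16683 + 18 = 16701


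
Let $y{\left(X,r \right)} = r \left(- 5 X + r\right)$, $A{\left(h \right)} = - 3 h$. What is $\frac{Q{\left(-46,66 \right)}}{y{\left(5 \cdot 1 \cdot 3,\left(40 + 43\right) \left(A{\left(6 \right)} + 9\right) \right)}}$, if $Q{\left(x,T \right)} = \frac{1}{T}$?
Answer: $\frac{1}{40526244} \approx 2.4675 \cdot 10^{-8}$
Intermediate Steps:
$y{\left(X,r \right)} = r \left(r - 5 X\right)$
$\frac{Q{\left(-46,66 \right)}}{y{\left(5 \cdot 1 \cdot 3,\left(40 + 43\right) \left(A{\left(6 \right)} + 9\right) \right)}} = \frac{1}{66 \left(40 + 43\right) \left(\left(-3\right) 6 + 9\right) \left(\left(40 + 43\right) \left(\left(-3\right) 6 + 9\right) - 5 \cdot 5 \cdot 1 \cdot 3\right)} = \frac{1}{66 \cdot 83 \left(-18 + 9\right) \left(83 \left(-18 + 9\right) - 5 \cdot 5 \cdot 3\right)} = \frac{1}{66 \cdot 83 \left(-9\right) \left(83 \left(-9\right) - 75\right)} = \frac{1}{66 \left(- 747 \left(-747 - 75\right)\right)} = \frac{1}{66 \left(\left(-747\right) \left(-822\right)\right)} = \frac{1}{66 \cdot 614034} = \frac{1}{66} \cdot \frac{1}{614034} = \frac{1}{40526244}$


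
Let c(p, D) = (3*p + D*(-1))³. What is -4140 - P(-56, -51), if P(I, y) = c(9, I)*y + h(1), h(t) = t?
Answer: 29156996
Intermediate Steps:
c(p, D) = (-D + 3*p)³ (c(p, D) = (3*p - D)³ = (-D + 3*p)³)
P(I, y) = 1 - y*(-27 + I)³ (P(I, y) = (-(I - 3*9)³)*y + 1 = (-(I - 27)³)*y + 1 = (-(-27 + I)³)*y + 1 = -y*(-27 + I)³ + 1 = 1 - y*(-27 + I)³)
-4140 - P(-56, -51) = -4140 - (1 - 1*(-51)*(-27 - 56)³) = -4140 - (1 - 1*(-51)*(-83)³) = -4140 - (1 - 1*(-51)*(-571787)) = -4140 - (1 - 29161137) = -4140 - 1*(-29161136) = -4140 + 29161136 = 29156996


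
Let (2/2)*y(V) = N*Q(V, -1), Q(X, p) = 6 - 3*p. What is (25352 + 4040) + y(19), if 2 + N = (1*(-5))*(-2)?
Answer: 29464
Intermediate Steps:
N = 8 (N = -2 + (1*(-5))*(-2) = -2 - 5*(-2) = -2 + 10 = 8)
y(V) = 72 (y(V) = 8*(6 - 3*(-1)) = 8*(6 + 3) = 8*9 = 72)
(25352 + 4040) + y(19) = (25352 + 4040) + 72 = 29392 + 72 = 29464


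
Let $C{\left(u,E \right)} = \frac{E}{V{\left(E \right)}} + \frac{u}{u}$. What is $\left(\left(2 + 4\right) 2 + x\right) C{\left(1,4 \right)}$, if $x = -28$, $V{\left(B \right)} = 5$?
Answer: $- \frac{144}{5} \approx -28.8$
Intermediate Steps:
$C{\left(u,E \right)} = 1 + \frac{E}{5}$ ($C{\left(u,E \right)} = \frac{E}{5} + \frac{u}{u} = E \frac{1}{5} + 1 = \frac{E}{5} + 1 = 1 + \frac{E}{5}$)
$\left(\left(2 + 4\right) 2 + x\right) C{\left(1,4 \right)} = \left(\left(2 + 4\right) 2 - 28\right) \left(1 + \frac{1}{5} \cdot 4\right) = \left(6 \cdot 2 - 28\right) \left(1 + \frac{4}{5}\right) = \left(12 - 28\right) \frac{9}{5} = \left(-16\right) \frac{9}{5} = - \frac{144}{5}$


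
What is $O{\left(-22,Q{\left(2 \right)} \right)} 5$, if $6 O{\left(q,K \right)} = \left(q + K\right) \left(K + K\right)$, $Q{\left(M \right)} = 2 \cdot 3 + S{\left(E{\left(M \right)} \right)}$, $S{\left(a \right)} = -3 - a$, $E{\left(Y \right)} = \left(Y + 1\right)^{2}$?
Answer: $280$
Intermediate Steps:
$E{\left(Y \right)} = \left(1 + Y\right)^{2}$
$Q{\left(M \right)} = 3 - \left(1 + M\right)^{2}$ ($Q{\left(M \right)} = 2 \cdot 3 - \left(3 + \left(1 + M\right)^{2}\right) = 6 - \left(3 + \left(1 + M\right)^{2}\right) = 3 - \left(1 + M\right)^{2}$)
$O{\left(q,K \right)} = \frac{K \left(K + q\right)}{3}$ ($O{\left(q,K \right)} = \frac{\left(q + K\right) \left(K + K\right)}{6} = \frac{\left(K + q\right) 2 K}{6} = \frac{2 K \left(K + q\right)}{6} = \frac{K \left(K + q\right)}{3}$)
$O{\left(-22,Q{\left(2 \right)} \right)} 5 = \frac{\left(3 - \left(1 + 2\right)^{2}\right) \left(\left(3 - \left(1 + 2\right)^{2}\right) - 22\right)}{3} \cdot 5 = \frac{\left(3 - 3^{2}\right) \left(\left(3 - 3^{2}\right) - 22\right)}{3} \cdot 5 = \frac{\left(3 - 9\right) \left(\left(3 - 9\right) - 22\right)}{3} \cdot 5 = \frac{1}{3} \left(-6\right) \left(-6 - 22\right) 5 = \frac{1}{3} \left(-6\right) \left(-28\right) 5 = 56 \cdot 5 = 280$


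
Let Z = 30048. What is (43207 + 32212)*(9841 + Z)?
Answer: 3008388491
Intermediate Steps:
(43207 + 32212)*(9841 + Z) = (43207 + 32212)*(9841 + 30048) = 75419*39889 = 3008388491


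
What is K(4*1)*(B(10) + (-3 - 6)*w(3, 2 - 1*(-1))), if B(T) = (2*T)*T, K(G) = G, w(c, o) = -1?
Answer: 836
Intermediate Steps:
B(T) = 2*T²
K(4*1)*(B(10) + (-3 - 6)*w(3, 2 - 1*(-1))) = (4*1)*(2*10² + (-3 - 6)*(-1)) = 4*(2*100 - 9*(-1)) = 4*(200 + 9) = 4*209 = 836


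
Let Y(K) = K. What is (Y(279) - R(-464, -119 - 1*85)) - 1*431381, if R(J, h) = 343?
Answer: -431445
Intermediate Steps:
(Y(279) - R(-464, -119 - 1*85)) - 1*431381 = (279 - 1*343) - 1*431381 = (279 - 343) - 431381 = -64 - 431381 = -431445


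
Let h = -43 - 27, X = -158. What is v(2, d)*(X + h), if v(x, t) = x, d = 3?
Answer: -456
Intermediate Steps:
h = -70
v(2, d)*(X + h) = 2*(-158 - 70) = 2*(-228) = -456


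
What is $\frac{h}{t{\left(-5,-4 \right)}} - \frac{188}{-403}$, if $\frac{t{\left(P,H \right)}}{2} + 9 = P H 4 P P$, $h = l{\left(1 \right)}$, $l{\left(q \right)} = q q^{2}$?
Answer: $\frac{749019}{1604746} \approx 0.46675$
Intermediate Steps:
$l{\left(q \right)} = q^{3}$
$h = 1$ ($h = 1^{3} = 1$)
$t{\left(P,H \right)} = -18 + 8 H P^{3}$ ($t{\left(P,H \right)} = -18 + 2 P H 4 P P = -18 + 2 H P 4 P P = -18 + 2 \cdot 4 H P P P = -18 + 2 \cdot 4 H P^{2} P = -18 + 2 \cdot 4 H P^{3} = -18 + 8 H P^{3}$)
$\frac{h}{t{\left(-5,-4 \right)}} - \frac{188}{-403} = 1 \frac{1}{-18 + 8 \left(-4\right) \left(-5\right)^{3}} - \frac{188}{-403} = 1 \frac{1}{-18 + 8 \left(-4\right) \left(-125\right)} - - \frac{188}{403} = 1 \frac{1}{-18 + 4000} + \frac{188}{403} = 1 \cdot \frac{1}{3982} + \frac{188}{403} = \frac{1}{3982} + \frac{188}{403} = \frac{749019}{1604746}$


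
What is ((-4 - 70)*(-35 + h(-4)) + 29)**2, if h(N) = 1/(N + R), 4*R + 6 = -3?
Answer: 4325824441/625 ≈ 6.9213e+6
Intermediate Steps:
R = -9/4 (R = -3/2 + (1/4)*(-3) = -3/2 - 3/4 = -9/4 ≈ -2.2500)
h(N) = 1/(-9/4 + N) (h(N) = 1/(N - 9/4) = 1/(-9/4 + N))
((-4 - 70)*(-35 + h(-4)) + 29)**2 = ((-4 - 70)*(-35 + 4/(-9 + 4*(-4))) + 29)**2 = (-74*(-35 + 4/(-9 - 16)) + 29)**2 = (-74*(-35 + 4/(-25)) + 29)**2 = (-74*(-35 + 4*(-1/25)) + 29)**2 = (-74*(-35 - 4/25) + 29)**2 = (-74*(-879/25) + 29)**2 = (65046/25 + 29)**2 = (65771/25)**2 = 4325824441/625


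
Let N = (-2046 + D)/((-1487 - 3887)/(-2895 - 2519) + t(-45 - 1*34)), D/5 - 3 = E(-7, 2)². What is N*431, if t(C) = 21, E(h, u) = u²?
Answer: -2276264867/59534 ≈ -38235.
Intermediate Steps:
D = 95 (D = 15 + 5*(2²)² = 15 + 5*4² = 15 + 5*16 = 15 + 80 = 95)
N = -5281357/59534 (N = (-2046 + 95)/((-1487 - 3887)/(-2895 - 2519) + 21) = -1951/(-5374/(-5414) + 21) = -1951/(-5374*(-1/5414) + 21) = -1951/(2687/2707 + 21) = -1951/59534/2707 = -1951*2707/59534 = -5281357/59534 ≈ -88.712)
N*431 = -5281357/59534*431 = -2276264867/59534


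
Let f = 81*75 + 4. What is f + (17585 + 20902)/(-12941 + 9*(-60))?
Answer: 81912512/13481 ≈ 6076.1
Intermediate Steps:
f = 6079 (f = 6075 + 4 = 6079)
f + (17585 + 20902)/(-12941 + 9*(-60)) = 6079 + (17585 + 20902)/(-12941 + 9*(-60)) = 6079 + 38487/(-12941 - 540) = 6079 + 38487/(-13481) = 6079 + 38487*(-1/13481) = 6079 - 38487/13481 = 81912512/13481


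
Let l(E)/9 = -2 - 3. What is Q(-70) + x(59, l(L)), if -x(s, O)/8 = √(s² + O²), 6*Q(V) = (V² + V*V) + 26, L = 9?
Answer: 4913/3 - 8*√5506 ≈ 1044.0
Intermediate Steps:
Q(V) = 13/3 + V²/3 (Q(V) = ((V² + V*V) + 26)/6 = ((V² + V²) + 26)/6 = (2*V² + 26)/6 = (26 + 2*V²)/6 = 13/3 + V²/3)
l(E) = -45 (l(E) = 9*(-2 - 3) = 9*(-5) = -45)
x(s, O) = -8*√(O² + s²) (x(s, O) = -8*√(s² + O²) = -8*√(O² + s²))
Q(-70) + x(59, l(L)) = (13/3 + (⅓)*(-70)²) - 8*√((-45)² + 59²) = (13/3 + (⅓)*4900) - 8*√(2025 + 3481) = (13/3 + 4900/3) - 8*√5506 = 4913/3 - 8*√5506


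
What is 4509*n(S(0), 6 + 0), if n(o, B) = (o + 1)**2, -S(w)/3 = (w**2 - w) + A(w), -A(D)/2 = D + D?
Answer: 4509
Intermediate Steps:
A(D) = -4*D (A(D) = -2*(D + D) = -4*D)
S(w) = -3*w**2 + 15*w (S(w) = -3*((w**2 - w) - 4*w) = -3*(w**2 - 5*w) = -3*w**2 + 15*w)
n(o, B) = (1 + o)**2
4509*n(S(0), 6 + 0) = 4509*(1 + 3*0*(5 - 1*0))**2 = 4509*(1 + 3*0*(5 + 0))**2 = 4509*(1 + 3*0*5)**2 = 4509*(1 + 0)**2 = 4509*1**2 = 4509*1 = 4509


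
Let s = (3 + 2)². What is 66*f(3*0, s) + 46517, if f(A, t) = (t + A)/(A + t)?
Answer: 46583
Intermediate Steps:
s = 25 (s = 5² = 25)
f(A, t) = 1 (f(A, t) = (A + t)/(A + t) = 1)
66*f(3*0, s) + 46517 = 66*1 + 46517 = 66 + 46517 = 46583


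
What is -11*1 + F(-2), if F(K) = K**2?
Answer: -7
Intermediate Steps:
-11*1 + F(-2) = -11*1 + (-2)**2 = -11 + 4 = -7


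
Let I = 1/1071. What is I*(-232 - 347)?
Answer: -193/357 ≈ -0.54062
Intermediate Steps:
I = 1/1071 ≈ 0.00093371
I*(-232 - 347) = (-232 - 347)/1071 = (1/1071)*(-579) = -193/357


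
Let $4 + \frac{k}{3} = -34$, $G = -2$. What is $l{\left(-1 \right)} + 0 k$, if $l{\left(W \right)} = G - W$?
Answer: $-1$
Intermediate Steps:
$k = -114$ ($k = -12 + 3 \left(-34\right) = -12 - 102 = -114$)
$l{\left(W \right)} = -2 - W$
$l{\left(-1 \right)} + 0 k = \left(-2 - -1\right) + 0 \left(-114\right) = \left(-2 + 1\right) + 0 = -1 + 0 = -1$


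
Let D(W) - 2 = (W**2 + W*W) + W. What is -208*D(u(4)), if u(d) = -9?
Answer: -32240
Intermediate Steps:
D(W) = 2 + W + 2*W**2 (D(W) = 2 + ((W**2 + W*W) + W) = 2 + ((W**2 + W**2) + W) = 2 + (2*W**2 + W) = 2 + (W + 2*W**2) = 2 + W + 2*W**2)
-208*D(u(4)) = -208*(2 - 9 + 2*(-9)**2) = -208*(2 - 9 + 2*81) = -208*(2 - 9 + 162) = -208*155 = -32240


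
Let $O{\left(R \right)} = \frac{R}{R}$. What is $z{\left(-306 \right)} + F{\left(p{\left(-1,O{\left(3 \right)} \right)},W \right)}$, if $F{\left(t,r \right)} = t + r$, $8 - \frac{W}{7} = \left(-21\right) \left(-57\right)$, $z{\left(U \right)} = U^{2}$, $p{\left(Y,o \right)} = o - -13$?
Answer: $85327$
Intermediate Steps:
$O{\left(R \right)} = 1$
$p{\left(Y,o \right)} = 13 + o$ ($p{\left(Y,o \right)} = o + 13 = 13 + o$)
$W = -8323$ ($W = 56 - 7 \left(\left(-21\right) \left(-57\right)\right) = 56 - 8379 = -8323$)
$F{\left(t,r \right)} = r + t$
$z{\left(-306 \right)} + F{\left(p{\left(-1,O{\left(3 \right)} \right)},W \right)} = \left(-306\right)^{2} + \left(-8323 + \left(13 + 1\right)\right) = 93636 + \left(-8323 + 14\right) = 93636 - 8309 = 85327$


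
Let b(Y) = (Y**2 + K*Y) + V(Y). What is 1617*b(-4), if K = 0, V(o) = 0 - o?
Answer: 32340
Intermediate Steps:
V(o) = -o
b(Y) = Y**2 - Y (b(Y) = (Y**2 + 0*Y) - Y = (Y**2 + 0) - Y = Y**2 - Y)
1617*b(-4) = 1617*(-4*(-1 - 4)) = 1617*(-4*(-5)) = 1617*20 = 32340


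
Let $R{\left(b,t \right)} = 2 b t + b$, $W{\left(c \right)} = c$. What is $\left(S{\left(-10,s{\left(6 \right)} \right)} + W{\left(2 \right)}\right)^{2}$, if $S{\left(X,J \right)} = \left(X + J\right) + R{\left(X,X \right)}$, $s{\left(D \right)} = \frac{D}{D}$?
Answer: $33489$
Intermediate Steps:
$s{\left(D \right)} = 1$
$R{\left(b,t \right)} = b + 2 b t$ ($R{\left(b,t \right)} = 2 b t + b = b + 2 b t$)
$S{\left(X,J \right)} = J + X + X \left(1 + 2 X\right)$ ($S{\left(X,J \right)} = \left(X + J\right) + X \left(1 + 2 X\right) = \left(J + X\right) + X \left(1 + 2 X\right) = J + X + X \left(1 + 2 X\right)$)
$\left(S{\left(-10,s{\left(6 \right)} \right)} + W{\left(2 \right)}\right)^{2} = \left(\left(1 - 10 - 10 \left(1 + 2 \left(-10\right)\right)\right) + 2\right)^{2} = \left(\left(1 - 10 - 10 \left(1 - 20\right)\right) + 2\right)^{2} = \left(\left(1 - 10 - -190\right) + 2\right)^{2} = \left(\left(1 - 10 + 190\right) + 2\right)^{2} = \left(181 + 2\right)^{2} = 183^{2} = 33489$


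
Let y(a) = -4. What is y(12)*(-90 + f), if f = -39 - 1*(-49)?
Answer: 320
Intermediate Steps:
f = 10 (f = -39 + 49 = 10)
y(12)*(-90 + f) = -4*(-90 + 10) = -4*(-80) = 320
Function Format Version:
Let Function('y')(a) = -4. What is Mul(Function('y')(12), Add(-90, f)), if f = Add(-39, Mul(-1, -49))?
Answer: 320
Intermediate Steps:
f = 10 (f = Add(-39, 49) = 10)
Mul(Function('y')(12), Add(-90, f)) = Mul(-4, Add(-90, 10)) = Mul(-4, -80) = 320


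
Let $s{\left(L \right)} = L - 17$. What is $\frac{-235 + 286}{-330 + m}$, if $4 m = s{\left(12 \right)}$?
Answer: $- \frac{204}{1325} \approx -0.15396$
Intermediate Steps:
$s{\left(L \right)} = -17 + L$
$m = - \frac{5}{4}$ ($m = \frac{-17 + 12}{4} = \frac{1}{4} \left(-5\right) = - \frac{5}{4} \approx -1.25$)
$\frac{-235 + 286}{-330 + m} = \frac{-235 + 286}{-330 - \frac{5}{4}} = \frac{51}{- \frac{1325}{4}} = 51 \left(- \frac{4}{1325}\right) = - \frac{204}{1325}$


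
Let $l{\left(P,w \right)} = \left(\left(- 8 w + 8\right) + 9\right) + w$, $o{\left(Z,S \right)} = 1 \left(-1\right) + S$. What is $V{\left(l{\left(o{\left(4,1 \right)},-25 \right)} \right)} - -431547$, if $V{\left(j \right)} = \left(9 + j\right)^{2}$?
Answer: $471948$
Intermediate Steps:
$o{\left(Z,S \right)} = -1 + S$
$l{\left(P,w \right)} = 17 - 7 w$ ($l{\left(P,w \right)} = \left(\left(8 - 8 w\right) + 9\right) + w = \left(17 - 8 w\right) + w = 17 - 7 w$)
$V{\left(l{\left(o{\left(4,1 \right)},-25 \right)} \right)} - -431547 = \left(9 + \left(17 - -175\right)\right)^{2} - -431547 = \left(9 + \left(17 + 175\right)\right)^{2} + 431547 = \left(9 + 192\right)^{2} + 431547 = 201^{2} + 431547 = 40401 + 431547 = 471948$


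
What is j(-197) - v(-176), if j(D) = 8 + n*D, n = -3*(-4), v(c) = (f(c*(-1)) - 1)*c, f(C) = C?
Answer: 28444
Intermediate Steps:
v(c) = c*(-1 - c) (v(c) = (c*(-1) - 1)*c = (-c - 1)*c = (-1 - c)*c = c*(-1 - c))
n = 12
j(D) = 8 + 12*D
j(-197) - v(-176) = (8 + 12*(-197)) - (-1)*(-176)*(1 - 176) = (8 - 2364) - (-1)*(-176)*(-175) = -2356 - 1*(-30800) = -2356 + 30800 = 28444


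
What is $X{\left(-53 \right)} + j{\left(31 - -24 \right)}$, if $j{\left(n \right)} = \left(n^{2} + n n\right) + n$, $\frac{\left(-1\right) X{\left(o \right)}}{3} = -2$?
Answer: $6111$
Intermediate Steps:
$X{\left(o \right)} = 6$ ($X{\left(o \right)} = \left(-3\right) \left(-2\right) = 6$)
$j{\left(n \right)} = n + 2 n^{2}$ ($j{\left(n \right)} = \left(n^{2} + n^{2}\right) + n = 2 n^{2} + n = n + 2 n^{2}$)
$X{\left(-53 \right)} + j{\left(31 - -24 \right)} = 6 + \left(31 - -24\right) \left(1 + 2 \left(31 - -24\right)\right) = 6 + \left(31 + 24\right) \left(1 + 2 \left(31 + 24\right)\right) = 6 + 55 \left(1 + 2 \cdot 55\right) = 6 + 55 \left(1 + 110\right) = 6 + 55 \cdot 111 = 6 + 6105 = 6111$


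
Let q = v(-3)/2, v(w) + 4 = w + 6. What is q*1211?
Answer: -1211/2 ≈ -605.50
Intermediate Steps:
v(w) = 2 + w (v(w) = -4 + (w + 6) = -4 + (6 + w) = 2 + w)
q = -1/2 (q = (2 - 3)/2 = -1*1/2 = -1/2 ≈ -0.50000)
q*1211 = -1/2*1211 = -1211/2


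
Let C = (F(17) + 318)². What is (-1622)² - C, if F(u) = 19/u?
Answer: 730894851/289 ≈ 2.5290e+6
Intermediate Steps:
C = 29430625/289 (C = (19/17 + 318)² = (5425/17)² = 29430625/289 ≈ 1.0184e+5)
(-1622)² - C = (-1622)² - 1*29430625/289 = 2630884 - 29430625/289 = 730894851/289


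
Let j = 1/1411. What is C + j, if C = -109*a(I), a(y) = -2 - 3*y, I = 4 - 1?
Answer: 1691790/1411 ≈ 1199.0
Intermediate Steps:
I = 3
C = 1199 (C = -109*(-2 - 3*3) = -109*(-2 - 9) = -109*(-11) = 1199)
j = 1/1411 ≈ 0.00070872
C + j = 1199 + 1/1411 = 1691790/1411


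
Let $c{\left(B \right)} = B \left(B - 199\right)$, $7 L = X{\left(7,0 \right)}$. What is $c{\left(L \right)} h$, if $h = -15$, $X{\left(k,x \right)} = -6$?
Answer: $- \frac{125910}{49} \approx -2569.6$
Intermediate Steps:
$L = - \frac{6}{7}$ ($L = \frac{1}{7} \left(-6\right) = - \frac{6}{7} \approx -0.85714$)
$c{\left(B \right)} = B \left(-199 + B\right)$
$c{\left(L \right)} h = - \frac{6 \left(-199 - \frac{6}{7}\right)}{7} \left(-15\right) = \left(- \frac{6}{7}\right) \left(- \frac{1399}{7}\right) \left(-15\right) = \frac{8394}{49} \left(-15\right) = - \frac{125910}{49}$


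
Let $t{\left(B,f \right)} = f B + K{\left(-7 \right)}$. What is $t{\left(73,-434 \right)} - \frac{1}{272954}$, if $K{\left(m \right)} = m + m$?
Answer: $- \frac{8651549985}{272954} \approx -31696.0$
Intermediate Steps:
$K{\left(m \right)} = 2 m$
$t{\left(B,f \right)} = -14 + B f$ ($t{\left(B,f \right)} = f B + 2 \left(-7\right) = B f - 14 = -14 + B f$)
$t{\left(73,-434 \right)} - \frac{1}{272954} = \left(-14 + 73 \left(-434\right)\right) - \frac{1}{272954} = \left(-14 - 31682\right) - \frac{1}{272954} = -31696 - \frac{1}{272954} = - \frac{8651549985}{272954}$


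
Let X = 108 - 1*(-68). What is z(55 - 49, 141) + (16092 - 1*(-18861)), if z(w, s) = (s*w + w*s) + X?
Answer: 36821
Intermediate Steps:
X = 176 (X = 108 + 68 = 176)
z(w, s) = 176 + 2*s*w (z(w, s) = (s*w + w*s) + 176 = (s*w + s*w) + 176 = 2*s*w + 176 = 176 + 2*s*w)
z(55 - 49, 141) + (16092 - 1*(-18861)) = (176 + 2*141*(55 - 49)) + (16092 - 1*(-18861)) = (176 + 2*141*6) + (16092 + 18861) = (176 + 1692) + 34953 = 1868 + 34953 = 36821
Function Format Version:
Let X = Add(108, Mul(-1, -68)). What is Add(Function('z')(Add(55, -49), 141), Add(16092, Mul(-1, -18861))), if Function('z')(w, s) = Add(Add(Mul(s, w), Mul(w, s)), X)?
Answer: 36821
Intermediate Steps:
X = 176 (X = Add(108, 68) = 176)
Function('z')(w, s) = Add(176, Mul(2, s, w)) (Function('z')(w, s) = Add(Add(Mul(s, w), Mul(w, s)), 176) = Add(Add(Mul(s, w), Mul(s, w)), 176) = Add(Mul(2, s, w), 176) = Add(176, Mul(2, s, w)))
Add(Function('z')(Add(55, -49), 141), Add(16092, Mul(-1, -18861))) = Add(Add(176, Mul(2, 141, Add(55, -49))), Add(16092, Mul(-1, -18861))) = Add(Add(176, Mul(2, 141, 6)), Add(16092, 18861)) = Add(Add(176, 1692), 34953) = Add(1868, 34953) = 36821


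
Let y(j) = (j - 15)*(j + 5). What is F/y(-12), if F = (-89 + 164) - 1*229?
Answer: -22/27 ≈ -0.81481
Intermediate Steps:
y(j) = (-15 + j)*(5 + j)
F = -154 (F = 75 - 229 = -154)
F/y(-12) = -154/(-75 + (-12)² - 10*(-12)) = -154/(-75 + 144 + 120) = -154/189 = -154*1/189 = -22/27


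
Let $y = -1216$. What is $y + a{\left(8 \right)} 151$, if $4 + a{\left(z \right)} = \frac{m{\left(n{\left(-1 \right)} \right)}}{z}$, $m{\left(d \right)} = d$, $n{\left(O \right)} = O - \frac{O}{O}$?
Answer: $- \frac{7431}{4} \approx -1857.8$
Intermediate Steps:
$n{\left(O \right)} = -1 + O$ ($n{\left(O \right)} = O - 1 = -1 + O$)
$a{\left(z \right)} = -4 - \frac{2}{z}$ ($a{\left(z \right)} = -4 + \frac{-1 - 1}{z} = -4 - \frac{2}{z}$)
$y + a{\left(8 \right)} 151 = -1216 + \left(-4 - \frac{2}{8}\right) 151 = -1216 + \left(-4 - \frac{1}{4}\right) 151 = -1216 - \frac{2567}{4} = - \frac{7431}{4}$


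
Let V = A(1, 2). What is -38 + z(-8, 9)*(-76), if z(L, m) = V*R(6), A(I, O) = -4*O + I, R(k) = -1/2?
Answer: -304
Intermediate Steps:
R(k) = -1/2 (R(k) = -1*1/2 = -1/2)
A(I, O) = I - 4*O
V = -7 (V = 1 - 4*2 = 1 - 8 = -7)
z(L, m) = 7/2 (z(L, m) = -7*(-1/2) = 7/2)
-38 + z(-8, 9)*(-76) = -38 + (7/2)*(-76) = -38 - 266 = -304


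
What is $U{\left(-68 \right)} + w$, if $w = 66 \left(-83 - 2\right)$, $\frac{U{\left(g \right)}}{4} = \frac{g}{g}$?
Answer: $-5606$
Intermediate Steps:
$U{\left(g \right)} = 4$ ($U{\left(g \right)} = 4 \frac{g}{g} = 4 \cdot 1 = 4$)
$w = -5610$ ($w = 66 \left(-85\right) = -5610$)
$U{\left(-68 \right)} + w = 4 - 5610 = -5606$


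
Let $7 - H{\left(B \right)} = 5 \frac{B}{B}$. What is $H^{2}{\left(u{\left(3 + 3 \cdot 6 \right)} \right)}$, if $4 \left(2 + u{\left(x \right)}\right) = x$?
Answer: $4$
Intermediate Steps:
$u{\left(x \right)} = -2 + \frac{x}{4}$
$H{\left(B \right)} = 2$ ($H{\left(B \right)} = 7 - 5 \frac{B}{B} = 7 - 5 \cdot 1 = 7 - 5 = 2$)
$H^{2}{\left(u{\left(3 + 3 \cdot 6 \right)} \right)} = 2^{2} = 4$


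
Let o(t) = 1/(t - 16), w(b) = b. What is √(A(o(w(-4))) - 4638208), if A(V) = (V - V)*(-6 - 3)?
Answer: 16*I*√18118 ≈ 2153.6*I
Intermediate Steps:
o(t) = 1/(-16 + t)
A(V) = 0 (A(V) = 0*(-9) = 0)
√(A(o(w(-4))) - 4638208) = √(0 - 4638208) = √(-4638208) = 16*I*√18118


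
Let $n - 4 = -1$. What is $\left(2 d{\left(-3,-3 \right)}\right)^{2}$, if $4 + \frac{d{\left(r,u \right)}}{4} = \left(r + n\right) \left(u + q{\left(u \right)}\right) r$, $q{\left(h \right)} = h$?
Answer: $1024$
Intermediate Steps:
$n = 3$ ($n = 4 - 1 = 3$)
$d{\left(r,u \right)} = -16 + 8 r u \left(3 + r\right)$ ($d{\left(r,u \right)} = -16 + 4 \left(r + 3\right) \left(u + u\right) r = -16 + 4 \left(3 + r\right) 2 u r = -16 + 4 \cdot 2 u \left(3 + r\right) r = -16 + 4 \cdot 2 r u \left(3 + r\right) = -16 + 8 r u \left(3 + r\right)$)
$\left(2 d{\left(-3,-3 \right)}\right)^{2} = \left(2 \left(-16 + 8 \left(-3\right) \left(-3\right)^{2} + 24 \left(-3\right) \left(-3\right)\right)\right)^{2} = \left(2 \left(-16 + 8 \left(-3\right) 9 + 216\right)\right)^{2} = \left(2 \left(-16 - 216 + 216\right)\right)^{2} = \left(2 \left(-16\right)\right)^{2} = \left(-32\right)^{2} = 1024$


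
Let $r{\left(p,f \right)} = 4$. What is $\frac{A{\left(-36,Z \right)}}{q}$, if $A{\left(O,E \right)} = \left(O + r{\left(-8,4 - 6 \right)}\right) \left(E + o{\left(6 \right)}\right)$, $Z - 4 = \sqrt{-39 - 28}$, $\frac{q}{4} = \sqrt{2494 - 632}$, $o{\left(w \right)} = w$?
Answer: $\frac{4 \sqrt{38} \left(-10 - i \sqrt{67}\right)}{133} \approx -1.854 - 1.5175 i$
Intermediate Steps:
$q = 28 \sqrt{38}$ ($q = 4 \sqrt{2494 - 632} = 4 \sqrt{1862} = 4 \cdot 7 \sqrt{38} = 28 \sqrt{38} \approx 172.6$)
$Z = 4 + i \sqrt{67}$ ($Z = 4 + \sqrt{-39 - 28} = 4 + \sqrt{-67} = 4 + i \sqrt{67} \approx 4.0 + 8.1853 i$)
$A{\left(O,E \right)} = \left(4 + O\right) \left(6 + E\right)$ ($A{\left(O,E \right)} = \left(O + 4\right) \left(E + 6\right) = \left(4 + O\right) \left(6 + E\right)$)
$\frac{A{\left(-36,Z \right)}}{q} = \frac{24 + 4 \left(4 + i \sqrt{67}\right) + 6 \left(-36\right) + \left(4 + i \sqrt{67}\right) \left(-36\right)}{28 \sqrt{38}} = \left(24 + \left(16 + 4 i \sqrt{67}\right) - 216 - \left(144 + 36 i \sqrt{67}\right)\right) \frac{\sqrt{38}}{1064} = \left(-320 - 32 i \sqrt{67}\right) \frac{\sqrt{38}}{1064} = \frac{\sqrt{38} \left(-320 - 32 i \sqrt{67}\right)}{1064}$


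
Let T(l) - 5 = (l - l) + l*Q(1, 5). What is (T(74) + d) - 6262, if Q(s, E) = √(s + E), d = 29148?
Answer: 22891 + 74*√6 ≈ 23072.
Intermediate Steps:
Q(s, E) = √(E + s)
T(l) = 5 + l*√6 (T(l) = 5 + ((l - l) + l*√(5 + 1)) = 5 + (0 + l*√6) = 5 + l*√6)
(T(74) + d) - 6262 = ((5 + 74*√6) + 29148) - 6262 = (29153 + 74*√6) - 6262 = 22891 + 74*√6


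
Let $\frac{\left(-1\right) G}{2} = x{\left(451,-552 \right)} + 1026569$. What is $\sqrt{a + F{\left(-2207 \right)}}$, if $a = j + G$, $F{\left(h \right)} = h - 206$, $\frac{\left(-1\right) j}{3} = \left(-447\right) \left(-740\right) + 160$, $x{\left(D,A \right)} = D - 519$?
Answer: $i \sqrt{3048235} \approx 1745.9 i$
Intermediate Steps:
$x{\left(D,A \right)} = -519 + D$ ($x{\left(D,A \right)} = D - 519 = -519 + D$)
$j = -992820$ ($j = - 3 \left(\left(-447\right) \left(-740\right) + 160\right) = - 3 \left(330780 + 160\right) = \left(-3\right) 330940 = -992820$)
$F{\left(h \right)} = -206 + h$
$G = -2053002$ ($G = - 2 \left(\left(-519 + 451\right) + 1026569\right) = - 2 \left(-68 + 1026569\right) = \left(-2\right) 1026501 = -2053002$)
$a = -3045822$ ($a = -992820 - 2053002 = -3045822$)
$\sqrt{a + F{\left(-2207 \right)}} = \sqrt{-3045822 - 2413} = \sqrt{-3048235} = i \sqrt{3048235}$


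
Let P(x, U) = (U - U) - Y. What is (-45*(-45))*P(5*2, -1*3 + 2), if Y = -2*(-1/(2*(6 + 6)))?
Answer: -675/4 ≈ -168.75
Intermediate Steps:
Y = 1/12 (Y = -2/((-2*12)) = -2/(-24) = -2*(-1/24) = 1/12 ≈ 0.083333)
P(x, U) = -1/12 (P(x, U) = (U - U) - 1*1/12 = 0 - 1/12 = -1/12)
(-45*(-45))*P(5*2, -1*3 + 2) = -45*(-45)*(-1/12) = 2025*(-1/12) = -675/4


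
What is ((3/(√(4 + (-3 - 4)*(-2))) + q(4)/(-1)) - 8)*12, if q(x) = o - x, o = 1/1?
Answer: -60 + 6*√2 ≈ -51.515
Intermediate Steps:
o = 1 (o = 1*1 = 1)
q(x) = 1 - x
((3/(√(4 + (-3 - 4)*(-2))) + q(4)/(-1)) - 8)*12 = ((3/(√(4 + (-3 - 4)*(-2))) + (1 - 1*4)/(-1)) - 8)*12 = ((3/(√(4 - 7*(-2))) + (1 - 4)*(-1)) - 8)*12 = ((3/(√(4 + 14)) - 3*(-1)) - 8)*12 = ((3/(√18) + 3) - 8)*12 = ((3/((3*√2)) + 3) - 8)*12 = ((3*(√2/6) + 3) - 8)*12 = ((√2/2 + 3) - 8)*12 = ((3 + √2/2) - 8)*12 = (-5 + √2/2)*12 = -60 + 6*√2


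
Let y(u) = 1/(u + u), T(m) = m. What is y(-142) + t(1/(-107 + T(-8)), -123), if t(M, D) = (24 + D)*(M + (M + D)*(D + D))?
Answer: -19568258051/6532 ≈ -2.9958e+6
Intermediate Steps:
y(u) = 1/(2*u)
t(M, D) = (24 + D)*(M + 2*D*(D + M)) (t(M, D) = (24 + D)*(M + (D + M)*(2*D)) = (24 + D)*(M + 2*D*(D + M)))
y(-142) + t(1/(-107 + T(-8)), -123) = (½)/(-142) + (2*(-123)³ + 24/(-107 - 8) + 48*(-123)² + 2*(-123)²/(-107 - 8) + 49*(-123)/(-107 - 8)) = (½)*(-1/142) + (2*(-1860867) + 24/(-115) + 48*15129 + 2*15129/(-115) + 49*(-123)/(-115)) = -1/284 + (-3721734 + 24*(-1/115) + 726192 + 2*(-1/115)*15129 + 49*(-123)*(-1/115)) = -1/284 + (-3721734 - 24/115 + 726192 - 30258/115 + 6027/115) = -1/284 - 68902317/23 = -19568258051/6532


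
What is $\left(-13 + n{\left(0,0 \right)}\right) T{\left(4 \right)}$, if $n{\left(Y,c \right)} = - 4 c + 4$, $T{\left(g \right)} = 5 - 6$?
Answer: $9$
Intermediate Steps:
$T{\left(g \right)} = -1$
$n{\left(Y,c \right)} = 4 - 4 c$
$\left(-13 + n{\left(0,0 \right)}\right) T{\left(4 \right)} = \left(-13 + \left(4 - 0\right)\right) \left(-1\right) = \left(-13 + \left(4 + 0\right)\right) \left(-1\right) = \left(-13 + 4\right) \left(-1\right) = \left(-9\right) \left(-1\right) = 9$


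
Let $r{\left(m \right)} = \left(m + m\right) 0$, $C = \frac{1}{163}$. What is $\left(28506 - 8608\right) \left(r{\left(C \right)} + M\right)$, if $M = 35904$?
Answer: $714417792$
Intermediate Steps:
$C = \frac{1}{163} \approx 0.006135$
$r{\left(m \right)} = 0$ ($r{\left(m \right)} = 2 m 0 = 0$)
$\left(28506 - 8608\right) \left(r{\left(C \right)} + M\right) = \left(28506 - 8608\right) \left(0 + 35904\right) = 19898 \cdot 35904 = 714417792$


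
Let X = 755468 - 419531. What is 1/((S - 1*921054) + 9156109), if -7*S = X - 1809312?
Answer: 7/59118760 ≈ 1.1841e-7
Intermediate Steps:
X = 335937
S = 1473375/7 (S = -(335937 - 1809312)/7 = -⅐*(-1473375) = 1473375/7 ≈ 2.1048e+5)
1/((S - 1*921054) + 9156109) = 1/((1473375/7 - 1*921054) + 9156109) = 1/((1473375/7 - 921054) + 9156109) = 1/(-4974003/7 + 9156109) = 1/(59118760/7) = 7/59118760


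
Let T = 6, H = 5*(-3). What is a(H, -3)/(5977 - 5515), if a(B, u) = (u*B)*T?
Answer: 45/77 ≈ 0.58442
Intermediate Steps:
H = -15
a(B, u) = 6*B*u (a(B, u) = (u*B)*6 = (B*u)*6 = 6*B*u)
a(H, -3)/(5977 - 5515) = (6*(-15)*(-3))/(5977 - 5515) = 270/462 = (1/462)*270 = 45/77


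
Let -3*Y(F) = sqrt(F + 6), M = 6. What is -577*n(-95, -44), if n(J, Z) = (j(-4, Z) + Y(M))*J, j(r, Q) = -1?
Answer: -54815 - 109630*sqrt(3)/3 ≈ -1.1811e+5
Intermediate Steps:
Y(F) = -sqrt(6 + F)/3 (Y(F) = -sqrt(F + 6)/3 = -sqrt(6 + F)/3)
n(J, Z) = J*(-1 - 2*sqrt(3)/3) (n(J, Z) = (-1 - sqrt(6 + 6)/3)*J = (-1 - 2*sqrt(3)/3)*J = J*(-1 - 2*sqrt(3)/3))
-577*n(-95, -44) = -(-577)*(-95)*(3 + 2*sqrt(3))/3 = -577*(95 + 190*sqrt(3)/3) = -54815 - 109630*sqrt(3)/3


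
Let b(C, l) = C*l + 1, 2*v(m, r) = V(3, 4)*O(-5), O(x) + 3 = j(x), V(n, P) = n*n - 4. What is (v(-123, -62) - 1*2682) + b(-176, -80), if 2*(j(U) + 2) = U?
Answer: 45521/4 ≈ 11380.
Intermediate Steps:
j(U) = -2 + U/2
V(n, P) = -4 + n² (V(n, P) = n² - 4 = -4 + n²)
O(x) = -5 + x/2 (O(x) = -3 + (-2 + x/2) = -5 + x/2)
v(m, r) = -75/4 (v(m, r) = ((-4 + 3²)*(-5 + (½)*(-5)))/2 = ((-4 + 9)*(-5 - 5/2))/2 = (5*(-15/2))/2 = (½)*(-75/2) = -75/4)
b(C, l) = 1 + C*l
(v(-123, -62) - 1*2682) + b(-176, -80) = (-75/4 - 1*2682) + (1 - 176*(-80)) = (-75/4 - 2682) + (1 + 14080) = -10803/4 + 14081 = 45521/4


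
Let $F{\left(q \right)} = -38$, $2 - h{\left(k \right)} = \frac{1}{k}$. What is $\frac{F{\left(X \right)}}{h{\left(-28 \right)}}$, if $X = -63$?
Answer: $- \frac{56}{3} \approx -18.667$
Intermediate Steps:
$h{\left(k \right)} = 2 - \frac{1}{k}$
$\frac{F{\left(X \right)}}{h{\left(-28 \right)}} = - \frac{38}{2 - \frac{1}{-28}} = - \frac{38}{2 - - \frac{1}{28}} = - \frac{38}{2 + \frac{1}{28}} = - \frac{38}{\frac{57}{28}} = \left(-38\right) \frac{28}{57} = - \frac{56}{3}$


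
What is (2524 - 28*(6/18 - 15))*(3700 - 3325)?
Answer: 1100500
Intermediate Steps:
(2524 - 28*(6/18 - 15))*(3700 - 3325) = (2524 - 28*(6*(1/18) - 15))*375 = (2524 - 28*(⅓ - 15))*375 = (2524 - 28*(-44/3))*375 = (2524 + 1232/3)*375 = (8804/3)*375 = 1100500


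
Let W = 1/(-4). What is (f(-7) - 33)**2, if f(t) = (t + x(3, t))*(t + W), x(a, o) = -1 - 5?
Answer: 60025/16 ≈ 3751.6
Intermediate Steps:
x(a, o) = -6
W = -1/4 ≈ -0.25000
f(t) = (-6 + t)*(-1/4 + t) (f(t) = (t - 6)*(t - 1/4) = (-6 + t)*(-1/4 + t))
(f(-7) - 33)**2 = ((3/2 + (-7)**2 - 25/4*(-7)) - 33)**2 = ((3/2 + 49 + 175/4) - 33)**2 = (377/4 - 33)**2 = (245/4)**2 = 60025/16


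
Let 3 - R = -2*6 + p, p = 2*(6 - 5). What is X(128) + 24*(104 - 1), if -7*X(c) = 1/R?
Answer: 224951/91 ≈ 2472.0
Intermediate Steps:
p = 2 (p = 2*1 = 2)
R = 13 (R = 3 - (-2*6 + 2) = 3 - (-12 + 2) = 3 - 1*(-10) = 3 + 10 = 13)
X(c) = -1/91 (X(c) = -⅐/13 = -⅐*1/13 = -1/91)
X(128) + 24*(104 - 1) = -1/91 + 24*(104 - 1) = -1/91 + 24*103 = -1/91 + 2472 = 224951/91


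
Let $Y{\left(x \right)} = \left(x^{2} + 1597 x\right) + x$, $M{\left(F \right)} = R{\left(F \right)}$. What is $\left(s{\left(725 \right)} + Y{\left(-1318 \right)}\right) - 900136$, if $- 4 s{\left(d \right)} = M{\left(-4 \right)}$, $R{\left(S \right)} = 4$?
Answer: $-1269177$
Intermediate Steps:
$M{\left(F \right)} = 4$
$s{\left(d \right)} = -1$ ($s{\left(d \right)} = \left(- \frac{1}{4}\right) 4 = -1$)
$Y{\left(x \right)} = x^{2} + 1598 x$
$\left(s{\left(725 \right)} + Y{\left(-1318 \right)}\right) - 900136 = \left(-1 - 1318 \left(1598 - 1318\right)\right) - 900136 = \left(-1 - 369040\right) - 900136 = -369041 - 900136 = -1269177$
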